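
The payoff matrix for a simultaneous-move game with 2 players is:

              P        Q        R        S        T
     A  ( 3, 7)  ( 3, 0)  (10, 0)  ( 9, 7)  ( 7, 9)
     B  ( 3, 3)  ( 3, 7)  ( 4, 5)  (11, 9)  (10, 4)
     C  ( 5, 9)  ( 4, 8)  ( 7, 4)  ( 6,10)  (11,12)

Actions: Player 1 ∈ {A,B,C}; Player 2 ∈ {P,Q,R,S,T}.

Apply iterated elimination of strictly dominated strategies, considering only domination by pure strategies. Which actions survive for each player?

P2 drop P (T beats it: A:9>7 B:4>3 C:12>9)
P2 drop Q (S beats it: A:7>0 B:9>7 C:10>8)
P2 drop R (S beats it: A:7>0 B:9>5 C:10>4)
P1 drop A (B beats it: S:11>9 T:10>7)
P1→{B,C} P2→{S,T}

IESDS → P1:{B,C} P2:{S,T}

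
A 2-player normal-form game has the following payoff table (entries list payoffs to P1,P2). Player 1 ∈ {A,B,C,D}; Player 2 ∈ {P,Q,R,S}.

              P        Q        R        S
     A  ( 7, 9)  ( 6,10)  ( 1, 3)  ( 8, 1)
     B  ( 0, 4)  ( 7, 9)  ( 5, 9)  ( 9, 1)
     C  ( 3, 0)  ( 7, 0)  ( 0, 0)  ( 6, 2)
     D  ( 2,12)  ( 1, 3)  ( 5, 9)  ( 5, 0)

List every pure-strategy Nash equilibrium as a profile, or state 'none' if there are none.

(A,P): not NE [P2→Q gives 10>9]
(A,Q): not NE [P1→C gives 7>6]
(A,R): not NE [P1→D gives 5>1; P2→Q gives 10>3]
(A,S): not NE [P1→B gives 9>8; P2→Q gives 10>1]
(B,P): not NE [P1→A gives 7>0; P2→R gives 9>4]
(B,Q): NE
(B,R): NE
(B,S): not NE [P2→R gives 9>1]
(C,P): not NE [P1→A gives 7>3; P2→S gives 2>0]
(C,Q): not NE [P2→S gives 2>0]
(C,R): not NE [P1→D gives 5>0; P2→S gives 2>0]
(C,S): not NE [P1→B gives 9>6]
(D,P): not NE [P1→A gives 7>2]
(D,Q): not NE [P1→C gives 7>1; P2→P gives 12>3]
(D,R): not NE [P2→P gives 12>9]
(D,S): not NE [P1→B gives 9>5; P2→P gives 12>0]

Nash profiles: (B,Q), (B,R)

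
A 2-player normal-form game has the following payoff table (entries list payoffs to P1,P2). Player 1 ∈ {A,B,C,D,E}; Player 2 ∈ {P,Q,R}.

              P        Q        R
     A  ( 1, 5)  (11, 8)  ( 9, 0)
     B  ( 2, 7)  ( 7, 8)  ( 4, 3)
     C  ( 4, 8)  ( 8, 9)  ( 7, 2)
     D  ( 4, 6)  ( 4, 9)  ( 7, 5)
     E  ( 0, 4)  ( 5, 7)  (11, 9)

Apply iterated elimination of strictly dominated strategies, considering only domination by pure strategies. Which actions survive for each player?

P1 drop B (C beats it: P:4>2 Q:8>7 R:7>4)
P2 drop P (Q beats it: A:8>5 C:9>8 D:9>6 E:7>4)
P1 drop C (A beats it: Q:11>8 R:9>7)
P1 drop D (A beats it: Q:11>4 R:9>7)
P1→{A,E} P2→{Q,R}

Remaining: P1:{A,E} P2:{Q,R}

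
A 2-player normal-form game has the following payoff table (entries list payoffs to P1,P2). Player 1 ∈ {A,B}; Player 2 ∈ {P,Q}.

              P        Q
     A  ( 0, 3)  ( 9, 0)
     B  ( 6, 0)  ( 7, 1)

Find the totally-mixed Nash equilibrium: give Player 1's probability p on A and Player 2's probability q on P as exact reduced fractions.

P1 indiff ⇒ q·0+(1-q)·9 = q·6+(1-q)·7 ⇒ q(-6) = (1-q)(-2) ⇒ q = 1/4
P2 indiff ⇒ p·3+(1-p)·0 = p·0+(1-p)·1 ⇒ p(3) = (1-p)(1) ⇒ p = 1/4

P1 mixes 1/4 on A; P2 mixes 1/4 on P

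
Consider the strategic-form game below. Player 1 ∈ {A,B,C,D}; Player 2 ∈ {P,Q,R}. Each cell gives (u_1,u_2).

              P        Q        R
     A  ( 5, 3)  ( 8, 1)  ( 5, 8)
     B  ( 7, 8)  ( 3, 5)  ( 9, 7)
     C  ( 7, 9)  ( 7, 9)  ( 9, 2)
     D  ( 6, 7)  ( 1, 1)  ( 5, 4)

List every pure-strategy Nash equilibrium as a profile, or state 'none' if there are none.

NE set: (B,P), (C,P)

(A,P): not NE [P1→C gives 7>5; P2→R gives 8>3]
(A,Q): not NE [P2→R gives 8>1]
(A,R): not NE [P1→C gives 9>5]
(B,P): NE
(B,Q): not NE [P1→A gives 8>3; P2→P gives 8>5]
(B,R): not NE [P2→P gives 8>7]
(C,P): NE
(C,Q): not NE [P1→A gives 8>7]
(C,R): not NE [P2→Q gives 9>2]
(D,P): not NE [P1→C gives 7>6]
(D,Q): not NE [P1→A gives 8>1; P2→P gives 7>1]
(D,R): not NE [P1→C gives 9>5; P2→P gives 7>4]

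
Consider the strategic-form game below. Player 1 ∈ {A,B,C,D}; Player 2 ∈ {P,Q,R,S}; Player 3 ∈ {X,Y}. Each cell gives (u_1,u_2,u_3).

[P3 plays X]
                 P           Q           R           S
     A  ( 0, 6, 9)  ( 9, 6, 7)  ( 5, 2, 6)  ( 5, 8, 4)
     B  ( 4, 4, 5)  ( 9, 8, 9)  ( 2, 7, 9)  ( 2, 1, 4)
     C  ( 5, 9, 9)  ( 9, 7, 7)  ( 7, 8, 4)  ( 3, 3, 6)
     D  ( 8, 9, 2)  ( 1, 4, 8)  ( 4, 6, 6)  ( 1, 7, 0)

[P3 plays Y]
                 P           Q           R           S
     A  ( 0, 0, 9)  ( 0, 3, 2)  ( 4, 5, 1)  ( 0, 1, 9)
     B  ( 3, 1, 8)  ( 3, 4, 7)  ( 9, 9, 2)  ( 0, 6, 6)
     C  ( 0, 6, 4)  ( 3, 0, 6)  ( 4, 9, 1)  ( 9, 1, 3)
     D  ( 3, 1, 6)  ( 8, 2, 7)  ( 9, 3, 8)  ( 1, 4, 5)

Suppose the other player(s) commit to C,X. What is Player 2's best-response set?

u_2(P vs C,X) = 9
u_2(Q vs C,X) = 7
u_2(R vs C,X) = 8
u_2(S vs C,X) = 3
max payoff 9 at {P}

argmax u_2 = {P}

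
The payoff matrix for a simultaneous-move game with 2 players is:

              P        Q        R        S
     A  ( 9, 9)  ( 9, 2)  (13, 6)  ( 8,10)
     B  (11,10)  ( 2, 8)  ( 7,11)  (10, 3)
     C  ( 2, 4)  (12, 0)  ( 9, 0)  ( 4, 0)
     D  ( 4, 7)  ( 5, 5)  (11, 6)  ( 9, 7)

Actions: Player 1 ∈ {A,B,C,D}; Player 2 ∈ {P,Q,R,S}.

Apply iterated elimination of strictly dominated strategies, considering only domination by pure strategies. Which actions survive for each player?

IESDS → P1:{A,B,D} P2:{P,R,S}

P2 drop Q (P beats it: A:9>2 B:10>8 C:4>0 D:7>5)
P1 drop C (A beats it: P:9>2 R:13>9 S:8>4)
P1→{A,B,D} P2→{P,R,S}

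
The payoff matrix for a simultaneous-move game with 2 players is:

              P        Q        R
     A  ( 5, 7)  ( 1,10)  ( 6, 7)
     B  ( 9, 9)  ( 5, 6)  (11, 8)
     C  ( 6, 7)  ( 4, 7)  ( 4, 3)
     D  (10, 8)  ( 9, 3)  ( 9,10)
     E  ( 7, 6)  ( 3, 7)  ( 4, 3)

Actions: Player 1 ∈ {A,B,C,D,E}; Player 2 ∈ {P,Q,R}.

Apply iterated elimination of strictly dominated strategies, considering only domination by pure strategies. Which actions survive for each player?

P1 drop A (B beats it: P:9>5 Q:5>1 R:11>6)
P1 drop C (B beats it: P:9>6 Q:5>4 R:11>4)
P1 drop E (B beats it: P:9>7 Q:5>3 R:11>4)
P2 drop Q (P beats it: B:9>6 D:8>3)
P1→{B,D} P2→{P,R}

Survivors P1:{B,D} P2:{P,R}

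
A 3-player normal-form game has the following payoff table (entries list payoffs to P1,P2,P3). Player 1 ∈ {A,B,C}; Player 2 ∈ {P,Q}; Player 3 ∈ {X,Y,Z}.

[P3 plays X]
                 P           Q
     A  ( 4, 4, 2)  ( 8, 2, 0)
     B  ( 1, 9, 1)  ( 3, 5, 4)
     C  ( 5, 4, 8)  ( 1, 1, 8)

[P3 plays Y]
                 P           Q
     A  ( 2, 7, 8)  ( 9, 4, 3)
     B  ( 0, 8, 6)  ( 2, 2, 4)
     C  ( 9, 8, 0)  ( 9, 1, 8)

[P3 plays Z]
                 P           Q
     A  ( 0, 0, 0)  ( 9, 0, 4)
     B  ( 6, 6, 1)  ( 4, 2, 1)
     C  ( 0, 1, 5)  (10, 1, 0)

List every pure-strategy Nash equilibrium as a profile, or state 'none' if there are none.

NE set: (C,P,X)

(A,P,X): not NE [P1→C gives 5>4; P3→Y gives 8>2]
(A,P,Y): not NE [P1→C gives 9>2]
(A,P,Z): not NE [P1→B gives 6>0; P3→Y gives 8>0]
(A,Q,X): not NE [P2→P gives 4>2; P3→Z gives 4>0]
(A,Q,Y): not NE [P2→P gives 7>4; P3→Z gives 4>3]
(A,Q,Z): not NE [P1→C gives 10>9]
(B,P,X): not NE [P1→C gives 5>1; P3→Y gives 6>1]
(B,P,Y): not NE [P1→C gives 9>0]
(B,P,Z): not NE [P3→Y gives 6>1]
(B,Q,X): not NE [P1→A gives 8>3; P2→P gives 9>5]
(B,Q,Y): not NE [P1→C gives 9>2; P2→P gives 8>2]
(B,Q,Z): not NE [P1→C gives 10>4; P2→P gives 6>2; P3→Y gives 4>1]
(C,P,X): NE
(C,P,Y): not NE [P3→X gives 8>0]
(C,P,Z): not NE [P1→B gives 6>0; P3→X gives 8>5]
(C,Q,X): not NE [P1→A gives 8>1; P2→P gives 4>1]
(C,Q,Y): not NE [P2→P gives 8>1]
(C,Q,Z): not NE [P3→Y gives 8>0]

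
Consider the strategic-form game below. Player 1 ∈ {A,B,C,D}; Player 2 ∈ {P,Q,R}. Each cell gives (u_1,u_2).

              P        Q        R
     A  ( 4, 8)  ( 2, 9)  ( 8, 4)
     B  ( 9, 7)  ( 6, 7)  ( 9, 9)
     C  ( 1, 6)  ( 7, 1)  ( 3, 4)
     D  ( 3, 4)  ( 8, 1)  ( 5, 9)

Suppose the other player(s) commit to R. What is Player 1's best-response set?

u_1(A vs R) = 8
u_1(B vs R) = 9
u_1(C vs R) = 3
u_1(D vs R) = 5
max payoff 9 at {B}

P1 best: {B}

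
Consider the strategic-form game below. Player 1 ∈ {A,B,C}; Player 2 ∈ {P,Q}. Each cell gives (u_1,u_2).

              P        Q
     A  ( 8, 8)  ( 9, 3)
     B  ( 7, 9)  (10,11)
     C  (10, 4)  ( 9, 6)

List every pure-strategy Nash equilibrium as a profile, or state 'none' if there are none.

PSNE = {(B,Q)}

(A,P): not NE [P1→C gives 10>8]
(A,Q): not NE [P1→B gives 10>9; P2→P gives 8>3]
(B,P): not NE [P1→C gives 10>7; P2→Q gives 11>9]
(B,Q): NE
(C,P): not NE [P2→Q gives 6>4]
(C,Q): not NE [P1→B gives 10>9]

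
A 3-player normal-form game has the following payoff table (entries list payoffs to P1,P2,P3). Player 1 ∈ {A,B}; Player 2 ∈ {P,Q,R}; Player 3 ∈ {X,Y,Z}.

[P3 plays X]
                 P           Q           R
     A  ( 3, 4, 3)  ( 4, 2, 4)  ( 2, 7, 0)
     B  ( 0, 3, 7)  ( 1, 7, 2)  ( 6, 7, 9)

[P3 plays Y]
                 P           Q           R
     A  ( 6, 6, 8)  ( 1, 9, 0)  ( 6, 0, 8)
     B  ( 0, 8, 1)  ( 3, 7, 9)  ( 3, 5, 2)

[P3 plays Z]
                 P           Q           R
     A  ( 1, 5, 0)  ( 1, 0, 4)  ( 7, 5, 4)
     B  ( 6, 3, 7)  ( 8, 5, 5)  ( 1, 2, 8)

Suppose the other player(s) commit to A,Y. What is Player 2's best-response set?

argmax u_2 = {Q}

u_2(P vs A,Y) = 6
u_2(Q vs A,Y) = 9
u_2(R vs A,Y) = 0
max payoff 9 at {Q}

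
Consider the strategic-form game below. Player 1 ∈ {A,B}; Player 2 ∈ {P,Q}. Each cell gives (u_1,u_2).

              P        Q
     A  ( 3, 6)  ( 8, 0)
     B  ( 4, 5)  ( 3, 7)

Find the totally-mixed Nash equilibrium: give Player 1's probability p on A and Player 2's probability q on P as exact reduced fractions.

P1 indiff ⇒ q·3+(1-q)·8 = q·4+(1-q)·3 ⇒ q(-1) = (1-q)(-5) ⇒ q = 5/6
P2 indiff ⇒ p·6+(1-p)·5 = p·0+(1-p)·7 ⇒ p(6) = (1-p)(2) ⇒ p = 1/4

P1 mixes 1/4 on A; P2 mixes 5/6 on P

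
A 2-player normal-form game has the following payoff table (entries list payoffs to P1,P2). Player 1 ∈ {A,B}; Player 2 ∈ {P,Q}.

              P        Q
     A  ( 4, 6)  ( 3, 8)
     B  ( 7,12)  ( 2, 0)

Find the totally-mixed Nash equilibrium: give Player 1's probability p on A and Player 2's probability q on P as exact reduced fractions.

P1 indiff ⇒ q·4+(1-q)·3 = q·7+(1-q)·2 ⇒ q(-3) = (1-q)(-1) ⇒ q = 1/4
P2 indiff ⇒ p·6+(1-p)·12 = p·8+(1-p)·0 ⇒ p(-2) = (1-p)(-12) ⇒ p = 6/7

P1 mixes 6/7 on A; P2 mixes 1/4 on P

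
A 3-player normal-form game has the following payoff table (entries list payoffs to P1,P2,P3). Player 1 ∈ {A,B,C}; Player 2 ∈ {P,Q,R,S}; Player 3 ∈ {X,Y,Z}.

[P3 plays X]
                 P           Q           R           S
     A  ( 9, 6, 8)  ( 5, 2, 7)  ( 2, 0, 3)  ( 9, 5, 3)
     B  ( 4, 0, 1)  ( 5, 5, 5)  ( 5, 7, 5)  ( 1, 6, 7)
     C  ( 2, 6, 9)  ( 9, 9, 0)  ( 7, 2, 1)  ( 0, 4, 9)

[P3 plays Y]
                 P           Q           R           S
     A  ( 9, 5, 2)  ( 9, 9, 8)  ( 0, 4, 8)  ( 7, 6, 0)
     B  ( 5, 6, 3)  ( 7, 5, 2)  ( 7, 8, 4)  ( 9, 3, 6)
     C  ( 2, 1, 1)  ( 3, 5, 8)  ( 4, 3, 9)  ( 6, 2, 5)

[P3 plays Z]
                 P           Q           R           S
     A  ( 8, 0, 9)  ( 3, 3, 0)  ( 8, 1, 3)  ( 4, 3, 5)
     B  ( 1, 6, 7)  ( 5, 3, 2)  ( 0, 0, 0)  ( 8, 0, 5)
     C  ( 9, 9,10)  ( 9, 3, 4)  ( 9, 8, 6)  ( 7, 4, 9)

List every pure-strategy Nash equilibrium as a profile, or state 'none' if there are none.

PSNE = {(A,Q,Y), (C,P,Z)}

(A,P,X): not NE [P3→Z gives 9>8]
(A,P,Y): not NE [P2→Q gives 9>5; P3→Z gives 9>2]
(A,P,Z): not NE [P1→C gives 9>8; P2→S gives 3>0]
(A,Q,X): not NE [P1→C gives 9>5; P2→P gives 6>2; P3→Y gives 8>7]
(A,Q,Y): NE
(A,Q,Z): not NE [P1→C gives 9>3; P3→Y gives 8>0]
(A,R,X): not NE [P1→C gives 7>2; P2→P gives 6>0; P3→Y gives 8>3]
(A,R,Y): not NE [P1→B gives 7>0; P2→Q gives 9>4]
(A,R,Z): not NE [P1→C gives 9>8; P2→S gives 3>1; P3→Y gives 8>3]
(A,S,X): not NE [P2→P gives 6>5; P3→Z gives 5>3]
(A,S,Y): not NE [P1→B gives 9>7; P2→Q gives 9>6; P3→Z gives 5>0]
(A,S,Z): not NE [P1→B gives 8>4]
(B,P,X): not NE [P1→A gives 9>4; P2→R gives 7>0; P3→Z gives 7>1]
(B,P,Y): not NE [P1→A gives 9>5; P2→R gives 8>6; P3→Z gives 7>3]
(B,P,Z): not NE [P1→C gives 9>1]
(B,Q,X): not NE [P1→C gives 9>5; P2→R gives 7>5]
(B,Q,Y): not NE [P1→A gives 9>7; P2→R gives 8>5; P3→X gives 5>2]
(B,Q,Z): not NE [P1→C gives 9>5; P2→P gives 6>3; P3→X gives 5>2]
(B,R,X): not NE [P1→C gives 7>5]
(B,R,Y): not NE [P3→X gives 5>4]
(B,R,Z): not NE [P1→C gives 9>0; P2→P gives 6>0; P3→X gives 5>0]
(B,S,X): not NE [P1→A gives 9>1; P2→R gives 7>6]
(B,S,Y): not NE [P2→R gives 8>3; P3→X gives 7>6]
(B,S,Z): not NE [P2→P gives 6>0; P3→X gives 7>5]
(C,P,X): not NE [P1→A gives 9>2; P2→Q gives 9>6; P3→Z gives 10>9]
(C,P,Y): not NE [P1→A gives 9>2; P2→Q gives 5>1; P3→Z gives 10>1]
(C,P,Z): NE
(C,Q,X): not NE [P3→Y gives 8>0]
(C,Q,Y): not NE [P1→A gives 9>3]
(C,Q,Z): not NE [P2→P gives 9>3; P3→Y gives 8>4]
(C,R,X): not NE [P2→Q gives 9>2; P3→Y gives 9>1]
(C,R,Y): not NE [P1→B gives 7>4; P2→Q gives 5>3]
(C,R,Z): not NE [P2→P gives 9>8; P3→Y gives 9>6]
(C,S,X): not NE [P1→A gives 9>0; P2→Q gives 9>4]
(C,S,Y): not NE [P1→B gives 9>6; P2→Q gives 5>2; P3→Z gives 9>5]
(C,S,Z): not NE [P1→B gives 8>7; P2→P gives 9>4]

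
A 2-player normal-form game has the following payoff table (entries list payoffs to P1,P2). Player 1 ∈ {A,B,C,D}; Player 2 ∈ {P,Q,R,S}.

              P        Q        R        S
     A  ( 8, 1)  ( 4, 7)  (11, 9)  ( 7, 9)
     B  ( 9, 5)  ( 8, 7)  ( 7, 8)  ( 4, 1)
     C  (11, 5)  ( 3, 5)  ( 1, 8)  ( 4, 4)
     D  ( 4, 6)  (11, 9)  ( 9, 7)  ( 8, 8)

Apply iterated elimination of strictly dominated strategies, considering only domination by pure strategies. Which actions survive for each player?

P2 drop P (R beats it: A:9>1 B:8>5 C:8>5 D:7>6)
P1 drop B (D beats it: Q:11>8 R:9>7 S:8>4)
P1 drop C (A beats it: Q:4>3 R:11>1 S:7>4)
P1→{A,D} P2→{Q,R,S}

IESDS → P1:{A,D} P2:{Q,R,S}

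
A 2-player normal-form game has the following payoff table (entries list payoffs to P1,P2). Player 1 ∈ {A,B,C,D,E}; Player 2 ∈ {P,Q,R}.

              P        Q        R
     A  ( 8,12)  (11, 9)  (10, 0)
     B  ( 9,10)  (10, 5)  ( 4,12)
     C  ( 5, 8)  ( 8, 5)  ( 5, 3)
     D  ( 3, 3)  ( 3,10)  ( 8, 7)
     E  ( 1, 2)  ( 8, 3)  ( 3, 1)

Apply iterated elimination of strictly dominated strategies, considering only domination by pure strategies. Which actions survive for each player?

Remaining: P1:{A,B} P2:{P,R}

P1 drop C (A beats it: P:8>5 Q:11>8 R:10>5)
P1 drop D (A beats it: P:8>3 Q:11>3 R:10>8)
P1 drop E (A beats it: P:8>1 Q:11>8 R:10>3)
P2 drop Q (P beats it: A:12>9 B:10>5)
P1→{A,B} P2→{P,R}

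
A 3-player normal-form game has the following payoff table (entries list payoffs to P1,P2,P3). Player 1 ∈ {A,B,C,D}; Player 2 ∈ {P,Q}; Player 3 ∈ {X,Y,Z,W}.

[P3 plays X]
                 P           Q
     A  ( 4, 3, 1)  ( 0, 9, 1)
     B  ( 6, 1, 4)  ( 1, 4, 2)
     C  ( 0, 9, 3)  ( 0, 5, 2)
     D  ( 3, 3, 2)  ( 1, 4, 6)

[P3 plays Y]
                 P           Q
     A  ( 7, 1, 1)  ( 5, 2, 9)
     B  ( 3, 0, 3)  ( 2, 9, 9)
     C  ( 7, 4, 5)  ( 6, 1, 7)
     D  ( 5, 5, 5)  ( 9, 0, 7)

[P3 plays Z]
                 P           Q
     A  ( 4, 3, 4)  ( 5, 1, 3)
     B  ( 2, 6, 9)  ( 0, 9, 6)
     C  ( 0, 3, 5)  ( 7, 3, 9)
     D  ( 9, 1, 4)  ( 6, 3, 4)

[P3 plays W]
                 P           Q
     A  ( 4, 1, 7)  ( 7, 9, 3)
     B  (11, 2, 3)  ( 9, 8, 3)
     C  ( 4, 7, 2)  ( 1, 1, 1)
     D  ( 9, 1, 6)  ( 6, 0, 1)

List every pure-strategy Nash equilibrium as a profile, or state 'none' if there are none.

(A,P,X): not NE [P1→B gives 6>4; P2→Q gives 9>3; P3→W gives 7>1]
(A,P,Y): not NE [P2→Q gives 2>1; P3→W gives 7>1]
(A,P,Z): not NE [P1→D gives 9>4; P3→W gives 7>4]
(A,P,W): not NE [P1→B gives 11>4; P2→Q gives 9>1]
(A,Q,X): not NE [P1→D gives 1>0; P3→Y gives 9>1]
(A,Q,Y): not NE [P1→D gives 9>5]
(A,Q,Z): not NE [P1→C gives 7>5; P2→P gives 3>1; P3→Y gives 9>3]
(A,Q,W): not NE [P1→B gives 9>7; P3→Y gives 9>3]
(B,P,X): not NE [P2→Q gives 4>1; P3→Z gives 9>4]
(B,P,Y): not NE [P1→C gives 7>3; P2→Q gives 9>0; P3→Z gives 9>3]
(B,P,Z): not NE [P1→D gives 9>2; P2→Q gives 9>6]
(B,P,W): not NE [P2→Q gives 8>2; P3→Z gives 9>3]
(B,Q,X): not NE [P3→Y gives 9>2]
(B,Q,Y): not NE [P1→D gives 9>2]
(B,Q,Z): not NE [P1→C gives 7>0; P3→Y gives 9>6]
(B,Q,W): not NE [P3→Y gives 9>3]
(C,P,X): not NE [P1→B gives 6>0; P3→Z gives 5>3]
(C,P,Y): NE
(C,P,Z): not NE [P1→D gives 9>0]
(C,P,W): not NE [P1→B gives 11>4; P3→Z gives 5>2]
(C,Q,X): not NE [P1→D gives 1>0; P2→P gives 9>5; P3→Z gives 9>2]
(C,Q,Y): not NE [P1→D gives 9>6; P2→P gives 4>1; P3→Z gives 9>7]
(C,Q,Z): NE
(C,Q,W): not NE [P1→B gives 9>1; P2→P gives 7>1; P3→Z gives 9>1]
(D,P,X): not NE [P1→B gives 6>3; P2→Q gives 4>3; P3→W gives 6>2]
(D,P,Y): not NE [P1→C gives 7>5; P3→W gives 6>5]
(D,P,Z): not NE [P2→Q gives 3>1; P3→W gives 6>4]
(D,P,W): not NE [P1→B gives 11>9]
(D,Q,X): not NE [P3→Y gives 7>6]
(D,Q,Y): not NE [P2→P gives 5>0]
(D,Q,Z): not NE [P1→C gives 7>6; P3→Y gives 7>4]
(D,Q,W): not NE [P1→B gives 9>6; P2→P gives 1>0; P3→Y gives 7>1]

Nash profiles: (C,P,Y), (C,Q,Z)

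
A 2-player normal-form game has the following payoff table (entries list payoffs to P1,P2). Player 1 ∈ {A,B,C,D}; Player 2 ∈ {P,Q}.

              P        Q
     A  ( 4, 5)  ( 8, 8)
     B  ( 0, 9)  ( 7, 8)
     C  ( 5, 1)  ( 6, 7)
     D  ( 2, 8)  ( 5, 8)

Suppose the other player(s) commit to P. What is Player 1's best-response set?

argmax u_1 = {C}

u_1(A vs P) = 4
u_1(B vs P) = 0
u_1(C vs P) = 5
u_1(D vs P) = 2
max payoff 5 at {C}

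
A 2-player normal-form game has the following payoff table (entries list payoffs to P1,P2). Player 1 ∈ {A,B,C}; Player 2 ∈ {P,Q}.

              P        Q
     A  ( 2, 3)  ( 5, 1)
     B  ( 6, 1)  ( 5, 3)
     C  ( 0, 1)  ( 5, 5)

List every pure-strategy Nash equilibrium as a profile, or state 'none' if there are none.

(A,P): not NE [P1→B gives 6>2]
(A,Q): not NE [P2→P gives 3>1]
(B,P): not NE [P2→Q gives 3>1]
(B,Q): NE
(C,P): not NE [P1→B gives 6>0; P2→Q gives 5>1]
(C,Q): NE

PSNE = {(B,Q), (C,Q)}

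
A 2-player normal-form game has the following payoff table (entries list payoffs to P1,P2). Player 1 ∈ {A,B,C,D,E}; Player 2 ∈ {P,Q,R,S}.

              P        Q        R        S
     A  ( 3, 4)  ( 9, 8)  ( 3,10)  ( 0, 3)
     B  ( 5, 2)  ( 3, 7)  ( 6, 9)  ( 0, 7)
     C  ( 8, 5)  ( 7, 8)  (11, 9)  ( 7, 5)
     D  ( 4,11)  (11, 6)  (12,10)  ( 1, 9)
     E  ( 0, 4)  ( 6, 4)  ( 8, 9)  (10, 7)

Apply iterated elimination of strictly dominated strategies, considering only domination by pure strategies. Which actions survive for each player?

P1 drop A (D beats it: P:4>3 Q:11>9 R:12>3 S:1>0)
P1 drop B (C beats it: P:8>5 Q:7>3 R:11>6 S:7>0)
P2 drop Q (R beats it: C:9>8 D:10>6 E:9>4)
P2 drop S (R beats it: C:9>5 D:10>9 E:9>7)
P1 drop E (C beats it: P:8>0 R:11>8)
P1→{C,D} P2→{P,R}

Survivors P1:{C,D} P2:{P,R}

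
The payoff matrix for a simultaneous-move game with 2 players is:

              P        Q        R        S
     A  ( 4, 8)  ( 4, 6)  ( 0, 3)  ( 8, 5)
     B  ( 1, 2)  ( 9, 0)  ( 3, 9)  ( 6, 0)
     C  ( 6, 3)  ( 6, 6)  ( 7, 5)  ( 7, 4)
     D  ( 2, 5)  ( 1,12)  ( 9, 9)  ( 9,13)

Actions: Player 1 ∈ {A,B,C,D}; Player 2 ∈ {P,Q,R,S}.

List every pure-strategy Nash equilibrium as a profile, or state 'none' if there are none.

(A,P): not NE [P1→C gives 6>4]
(A,Q): not NE [P1→B gives 9>4; P2→P gives 8>6]
(A,R): not NE [P1→D gives 9>0; P2→P gives 8>3]
(A,S): not NE [P1→D gives 9>8; P2→P gives 8>5]
(B,P): not NE [P1→C gives 6>1; P2→R gives 9>2]
(B,Q): not NE [P2→R gives 9>0]
(B,R): not NE [P1→D gives 9>3]
(B,S): not NE [P1→D gives 9>6; P2→R gives 9>0]
(C,P): not NE [P2→Q gives 6>3]
(C,Q): not NE [P1→B gives 9>6]
(C,R): not NE [P1→D gives 9>7; P2→Q gives 6>5]
(C,S): not NE [P1→D gives 9>7; P2→Q gives 6>4]
(D,P): not NE [P1→C gives 6>2; P2→S gives 13>5]
(D,Q): not NE [P1→B gives 9>1; P2→S gives 13>12]
(D,R): not NE [P2→S gives 13>9]
(D,S): NE

Nash profiles: (D,S)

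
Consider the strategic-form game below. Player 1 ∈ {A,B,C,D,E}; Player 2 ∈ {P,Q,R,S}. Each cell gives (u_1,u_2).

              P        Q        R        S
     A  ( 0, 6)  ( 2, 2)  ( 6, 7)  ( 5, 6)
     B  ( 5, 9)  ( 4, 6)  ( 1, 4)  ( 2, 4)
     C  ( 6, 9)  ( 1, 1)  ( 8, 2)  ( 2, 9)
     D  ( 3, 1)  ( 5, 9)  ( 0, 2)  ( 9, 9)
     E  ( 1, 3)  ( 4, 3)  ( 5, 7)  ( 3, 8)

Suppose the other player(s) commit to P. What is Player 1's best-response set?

P1 best: {C}

u_1(A vs P) = 0
u_1(B vs P) = 5
u_1(C vs P) = 6
u_1(D vs P) = 3
u_1(E vs P) = 1
max payoff 6 at {C}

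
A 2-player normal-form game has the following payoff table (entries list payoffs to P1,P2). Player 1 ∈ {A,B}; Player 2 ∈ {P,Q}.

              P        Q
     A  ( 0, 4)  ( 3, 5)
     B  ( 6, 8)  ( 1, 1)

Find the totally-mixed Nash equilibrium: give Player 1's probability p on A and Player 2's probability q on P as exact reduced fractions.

P1 mixes 7/8 on A; P2 mixes 1/4 on P

P1 indiff ⇒ q·0+(1-q)·3 = q·6+(1-q)·1 ⇒ q(-6) = (1-q)(-2) ⇒ q = 1/4
P2 indiff ⇒ p·4+(1-p)·8 = p·5+(1-p)·1 ⇒ p(-1) = (1-p)(-7) ⇒ p = 7/8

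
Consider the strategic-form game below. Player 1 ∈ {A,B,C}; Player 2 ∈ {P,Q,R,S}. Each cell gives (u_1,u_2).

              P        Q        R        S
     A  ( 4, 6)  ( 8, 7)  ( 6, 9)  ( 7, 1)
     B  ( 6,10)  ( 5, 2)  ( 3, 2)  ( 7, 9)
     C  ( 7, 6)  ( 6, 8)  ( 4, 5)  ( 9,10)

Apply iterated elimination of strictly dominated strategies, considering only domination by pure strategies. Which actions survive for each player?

Survivors P1:{A,C} P2:{Q,R,S}

P1 drop B (C beats it: P:7>6 Q:6>5 R:4>3 S:9>7)
P2 drop P (Q beats it: A:7>6 C:8>6)
P1→{A,C} P2→{Q,R,S}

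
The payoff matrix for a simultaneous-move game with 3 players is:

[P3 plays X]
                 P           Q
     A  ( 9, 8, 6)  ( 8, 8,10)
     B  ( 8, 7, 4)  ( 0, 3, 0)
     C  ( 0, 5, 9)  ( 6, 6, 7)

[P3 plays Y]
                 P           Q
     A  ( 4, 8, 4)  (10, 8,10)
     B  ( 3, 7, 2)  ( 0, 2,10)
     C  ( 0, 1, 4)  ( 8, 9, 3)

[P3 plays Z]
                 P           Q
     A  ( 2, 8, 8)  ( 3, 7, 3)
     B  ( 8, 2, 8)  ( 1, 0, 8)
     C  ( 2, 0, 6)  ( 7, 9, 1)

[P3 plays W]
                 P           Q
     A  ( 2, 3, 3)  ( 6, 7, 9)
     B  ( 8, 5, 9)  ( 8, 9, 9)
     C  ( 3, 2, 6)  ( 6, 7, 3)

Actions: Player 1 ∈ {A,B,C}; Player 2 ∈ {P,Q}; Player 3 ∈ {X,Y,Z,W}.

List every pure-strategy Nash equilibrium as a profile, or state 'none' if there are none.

(A,P,X): not NE [P3→Z gives 8>6]
(A,P,Y): not NE [P3→Z gives 8>4]
(A,P,Z): not NE [P1→B gives 8>2]
(A,P,W): not NE [P1→B gives 8>2; P2→Q gives 7>3; P3→Z gives 8>3]
(A,Q,X): NE
(A,Q,Y): NE
(A,Q,Z): not NE [P1→C gives 7>3; P2→P gives 8>7; P3→Y gives 10>3]
(A,Q,W): not NE [P1→B gives 8>6; P3→Y gives 10>9]
(B,P,X): not NE [P1→A gives 9>8; P3→W gives 9>4]
(B,P,Y): not NE [P1→A gives 4>3; P3→W gives 9>2]
(B,P,Z): not NE [P3→W gives 9>8]
(B,P,W): not NE [P2→Q gives 9>5]
(B,Q,X): not NE [P1→A gives 8>0; P2→P gives 7>3; P3→Y gives 10>0]
(B,Q,Y): not NE [P1→A gives 10>0; P2→P gives 7>2]
(B,Q,Z): not NE [P1→C gives 7>1; P2→P gives 2>0; P3→Y gives 10>8]
(B,Q,W): not NE [P3→Y gives 10>9]
(C,P,X): not NE [P1→A gives 9>0; P2→Q gives 6>5]
(C,P,Y): not NE [P1→A gives 4>0; P2→Q gives 9>1; P3→X gives 9>4]
(C,P,Z): not NE [P1→B gives 8>2; P2→Q gives 9>0; P3→X gives 9>6]
(C,P,W): not NE [P1→B gives 8>3; P2→Q gives 7>2; P3→X gives 9>6]
(C,Q,X): not NE [P1→A gives 8>6]
(C,Q,Y): not NE [P1→A gives 10>8; P3→X gives 7>3]
(C,Q,Z): not NE [P3→X gives 7>1]
(C,Q,W): not NE [P1→B gives 8>6; P3→X gives 7>3]

NE set: (A,Q,X), (A,Q,Y)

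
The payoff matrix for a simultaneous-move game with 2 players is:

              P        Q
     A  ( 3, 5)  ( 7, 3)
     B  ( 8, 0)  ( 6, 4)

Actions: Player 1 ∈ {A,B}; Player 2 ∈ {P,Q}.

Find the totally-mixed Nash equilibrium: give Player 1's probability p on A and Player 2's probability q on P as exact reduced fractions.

p=2/3, q=1/6

P1 indiff ⇒ q·3+(1-q)·7 = q·8+(1-q)·6 ⇒ q(-5) = (1-q)(-1) ⇒ q = 1/6
P2 indiff ⇒ p·5+(1-p)·0 = p·3+(1-p)·4 ⇒ p(2) = (1-p)(4) ⇒ p = 2/3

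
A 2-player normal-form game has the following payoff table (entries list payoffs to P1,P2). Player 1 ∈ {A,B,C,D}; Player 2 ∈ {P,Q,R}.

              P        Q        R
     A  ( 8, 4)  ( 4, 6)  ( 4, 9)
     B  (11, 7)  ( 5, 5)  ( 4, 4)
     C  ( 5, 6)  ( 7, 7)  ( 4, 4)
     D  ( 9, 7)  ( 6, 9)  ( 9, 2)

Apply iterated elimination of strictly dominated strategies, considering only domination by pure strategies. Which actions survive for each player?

P1 drop A (D beats it: P:9>8 Q:6>4 R:9>4)
P2 drop R (P beats it: B:7>4 C:6>4 D:7>2)
P1→{B,C,D} P2→{P,Q}

Survivors P1:{B,C,D} P2:{P,Q}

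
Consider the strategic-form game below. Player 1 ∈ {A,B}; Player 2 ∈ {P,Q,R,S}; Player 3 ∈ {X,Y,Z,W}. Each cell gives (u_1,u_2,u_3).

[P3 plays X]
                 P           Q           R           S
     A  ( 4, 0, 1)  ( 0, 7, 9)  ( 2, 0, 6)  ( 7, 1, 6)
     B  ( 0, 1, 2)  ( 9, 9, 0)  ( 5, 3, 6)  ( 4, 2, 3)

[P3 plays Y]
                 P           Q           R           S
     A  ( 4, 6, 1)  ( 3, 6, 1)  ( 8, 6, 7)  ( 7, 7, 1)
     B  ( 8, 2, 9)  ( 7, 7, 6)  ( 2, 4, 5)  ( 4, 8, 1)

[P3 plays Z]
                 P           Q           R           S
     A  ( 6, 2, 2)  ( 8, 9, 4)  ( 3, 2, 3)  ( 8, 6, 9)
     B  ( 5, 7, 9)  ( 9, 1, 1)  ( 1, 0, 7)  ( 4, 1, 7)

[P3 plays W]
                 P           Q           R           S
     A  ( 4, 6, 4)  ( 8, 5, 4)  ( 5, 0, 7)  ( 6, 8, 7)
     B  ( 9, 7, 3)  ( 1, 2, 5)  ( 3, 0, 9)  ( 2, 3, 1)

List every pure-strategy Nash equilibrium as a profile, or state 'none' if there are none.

No pure NE.

(A,P,X): not NE [P2→Q gives 7>0; P3→W gives 4>1]
(A,P,Y): not NE [P1→B gives 8>4; P2→S gives 7>6; P3→W gives 4>1]
(A,P,Z): not NE [P2→Q gives 9>2; P3→W gives 4>2]
(A,P,W): not NE [P1→B gives 9>4; P2→S gives 8>6]
(A,Q,X): not NE [P1→B gives 9>0]
(A,Q,Y): not NE [P1→B gives 7>3; P2→S gives 7>6; P3→X gives 9>1]
(A,Q,Z): not NE [P1→B gives 9>8; P3→X gives 9>4]
(A,Q,W): not NE [P2→S gives 8>5; P3→X gives 9>4]
(A,R,X): not NE [P1→B gives 5>2; P2→Q gives 7>0; P3→W gives 7>6]
(A,R,Y): not NE [P2→S gives 7>6]
(A,R,Z): not NE [P2→Q gives 9>2; P3→W gives 7>3]
(A,R,W): not NE [P2→S gives 8>0]
(A,S,X): not NE [P2→Q gives 7>1; P3→Z gives 9>6]
(A,S,Y): not NE [P3→Z gives 9>1]
(A,S,Z): not NE [P2→Q gives 9>6]
(A,S,W): not NE [P3→Z gives 9>7]
(B,P,X): not NE [P1→A gives 4>0; P2→Q gives 9>1; P3→Z gives 9>2]
(B,P,Y): not NE [P2→S gives 8>2]
(B,P,Z): not NE [P1→A gives 6>5]
(B,P,W): not NE [P3→Z gives 9>3]
(B,Q,X): not NE [P3→Y gives 6>0]
(B,Q,Y): not NE [P2→S gives 8>7]
(B,Q,Z): not NE [P2→P gives 7>1; P3→Y gives 6>1]
(B,Q,W): not NE [P1→A gives 8>1; P2→P gives 7>2; P3→Y gives 6>5]
(B,R,X): not NE [P2→Q gives 9>3; P3→W gives 9>6]
(B,R,Y): not NE [P1→A gives 8>2; P2→S gives 8>4; P3→W gives 9>5]
(B,R,Z): not NE [P1→A gives 3>1; P2→P gives 7>0; P3→W gives 9>7]
(B,R,W): not NE [P1→A gives 5>3; P2→P gives 7>0]
(B,S,X): not NE [P1→A gives 7>4; P2→Q gives 9>2; P3→Z gives 7>3]
(B,S,Y): not NE [P1→A gives 7>4; P3→Z gives 7>1]
(B,S,Z): not NE [P1→A gives 8>4; P2→P gives 7>1]
(B,S,W): not NE [P1→A gives 6>2; P2→P gives 7>3; P3→Z gives 7>1]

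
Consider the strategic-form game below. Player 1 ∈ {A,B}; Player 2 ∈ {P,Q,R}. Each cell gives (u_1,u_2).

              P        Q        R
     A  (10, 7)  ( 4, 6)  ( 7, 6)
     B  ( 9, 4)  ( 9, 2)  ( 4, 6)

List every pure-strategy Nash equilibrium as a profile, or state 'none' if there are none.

(A,P): NE
(A,Q): not NE [P1→B gives 9>4; P2→P gives 7>6]
(A,R): not NE [P2→P gives 7>6]
(B,P): not NE [P1→A gives 10>9; P2→R gives 6>4]
(B,Q): not NE [P2→R gives 6>2]
(B,R): not NE [P1→A gives 7>4]

Nash profiles: (A,P)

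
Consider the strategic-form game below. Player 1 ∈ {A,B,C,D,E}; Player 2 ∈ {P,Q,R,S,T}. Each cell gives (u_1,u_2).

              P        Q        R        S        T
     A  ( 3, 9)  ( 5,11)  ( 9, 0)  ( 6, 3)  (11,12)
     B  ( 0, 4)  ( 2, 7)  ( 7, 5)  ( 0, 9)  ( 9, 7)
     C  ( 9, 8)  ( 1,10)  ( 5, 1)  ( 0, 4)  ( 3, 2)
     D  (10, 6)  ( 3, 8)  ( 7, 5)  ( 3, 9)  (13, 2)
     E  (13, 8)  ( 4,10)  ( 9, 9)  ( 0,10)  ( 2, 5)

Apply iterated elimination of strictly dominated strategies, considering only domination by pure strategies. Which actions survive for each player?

Remaining: P1:{A,D} P2:{Q,S,T}

P1 drop B (A beats it: P:3>0 Q:5>2 R:9>7 S:6>0 T:11>9)
P1 drop C (D beats it: P:10>9 Q:3>1 R:7>5 S:3>0 T:13>3)
P2 drop P (Q beats it: A:11>9 D:8>6 E:10>8)
P2 drop R (Q beats it: A:11>0 D:8>5 E:10>9)
P1 drop E (A beats it: Q:5>4 S:6>0 T:11>2)
P1→{A,D} P2→{Q,S,T}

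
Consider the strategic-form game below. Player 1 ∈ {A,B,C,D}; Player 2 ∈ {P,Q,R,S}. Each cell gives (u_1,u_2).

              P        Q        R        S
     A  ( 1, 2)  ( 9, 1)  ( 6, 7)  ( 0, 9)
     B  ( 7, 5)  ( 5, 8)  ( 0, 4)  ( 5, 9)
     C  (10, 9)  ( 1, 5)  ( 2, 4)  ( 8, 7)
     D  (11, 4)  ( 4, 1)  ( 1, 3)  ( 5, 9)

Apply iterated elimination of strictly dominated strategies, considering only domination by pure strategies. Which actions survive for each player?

P2 drop Q (S beats it: A:9>1 B:9>8 C:7>5 D:9>1)
P1 drop B (C beats it: P:10>7 R:2>0 S:8>5)
P2 drop R (S beats it: A:9>7 C:7>4 D:9>3)
P1 drop A (C beats it: P:10>1 S:8>0)
P1→{C,D} P2→{P,S}

Remaining: P1:{C,D} P2:{P,S}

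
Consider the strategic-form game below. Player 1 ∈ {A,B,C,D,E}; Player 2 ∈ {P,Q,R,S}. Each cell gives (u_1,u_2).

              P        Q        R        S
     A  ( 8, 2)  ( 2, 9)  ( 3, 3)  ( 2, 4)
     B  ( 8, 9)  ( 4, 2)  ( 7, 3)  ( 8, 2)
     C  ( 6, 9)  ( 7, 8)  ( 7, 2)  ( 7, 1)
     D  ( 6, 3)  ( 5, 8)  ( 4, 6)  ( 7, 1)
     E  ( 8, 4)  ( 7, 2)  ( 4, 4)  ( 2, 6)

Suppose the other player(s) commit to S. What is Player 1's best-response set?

u_1(A vs S) = 2
u_1(B vs S) = 8
u_1(C vs S) = 7
u_1(D vs S) = 7
u_1(E vs S) = 2
max payoff 8 at {B}

P1 best: {B}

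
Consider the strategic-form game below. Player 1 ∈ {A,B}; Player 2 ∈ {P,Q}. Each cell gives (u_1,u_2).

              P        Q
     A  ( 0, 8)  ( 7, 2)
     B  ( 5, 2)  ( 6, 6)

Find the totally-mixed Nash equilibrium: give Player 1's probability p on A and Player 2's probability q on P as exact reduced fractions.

(p,q) = (2/5, 1/6)

P1 indiff ⇒ q·0+(1-q)·7 = q·5+(1-q)·6 ⇒ q(-5) = (1-q)(-1) ⇒ q = 1/6
P2 indiff ⇒ p·8+(1-p)·2 = p·2+(1-p)·6 ⇒ p(6) = (1-p)(4) ⇒ p = 2/5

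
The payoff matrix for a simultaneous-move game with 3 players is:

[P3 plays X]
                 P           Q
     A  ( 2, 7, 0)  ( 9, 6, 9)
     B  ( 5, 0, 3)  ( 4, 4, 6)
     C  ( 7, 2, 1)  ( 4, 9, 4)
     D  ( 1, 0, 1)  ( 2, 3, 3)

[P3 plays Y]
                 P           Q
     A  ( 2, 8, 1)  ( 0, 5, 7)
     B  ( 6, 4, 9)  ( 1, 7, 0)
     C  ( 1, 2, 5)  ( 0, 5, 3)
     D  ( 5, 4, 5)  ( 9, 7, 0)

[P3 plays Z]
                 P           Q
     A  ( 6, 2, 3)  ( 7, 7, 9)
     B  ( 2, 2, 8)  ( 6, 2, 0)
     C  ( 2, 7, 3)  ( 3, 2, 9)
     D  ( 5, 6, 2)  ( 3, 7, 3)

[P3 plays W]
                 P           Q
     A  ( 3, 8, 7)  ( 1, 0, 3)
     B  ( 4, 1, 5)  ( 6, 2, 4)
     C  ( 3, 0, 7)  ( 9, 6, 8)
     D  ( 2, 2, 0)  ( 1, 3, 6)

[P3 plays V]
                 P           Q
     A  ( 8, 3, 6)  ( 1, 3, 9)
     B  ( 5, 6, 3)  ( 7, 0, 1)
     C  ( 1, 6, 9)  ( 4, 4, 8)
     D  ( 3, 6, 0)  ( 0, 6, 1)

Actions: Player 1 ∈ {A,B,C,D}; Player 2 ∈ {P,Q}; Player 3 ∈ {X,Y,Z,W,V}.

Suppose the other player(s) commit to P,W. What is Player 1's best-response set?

u_1(A vs P,W) = 3
u_1(B vs P,W) = 4
u_1(C vs P,W) = 3
u_1(D vs P,W) = 2
max payoff 4 at {B}

argmax u_1 = {B}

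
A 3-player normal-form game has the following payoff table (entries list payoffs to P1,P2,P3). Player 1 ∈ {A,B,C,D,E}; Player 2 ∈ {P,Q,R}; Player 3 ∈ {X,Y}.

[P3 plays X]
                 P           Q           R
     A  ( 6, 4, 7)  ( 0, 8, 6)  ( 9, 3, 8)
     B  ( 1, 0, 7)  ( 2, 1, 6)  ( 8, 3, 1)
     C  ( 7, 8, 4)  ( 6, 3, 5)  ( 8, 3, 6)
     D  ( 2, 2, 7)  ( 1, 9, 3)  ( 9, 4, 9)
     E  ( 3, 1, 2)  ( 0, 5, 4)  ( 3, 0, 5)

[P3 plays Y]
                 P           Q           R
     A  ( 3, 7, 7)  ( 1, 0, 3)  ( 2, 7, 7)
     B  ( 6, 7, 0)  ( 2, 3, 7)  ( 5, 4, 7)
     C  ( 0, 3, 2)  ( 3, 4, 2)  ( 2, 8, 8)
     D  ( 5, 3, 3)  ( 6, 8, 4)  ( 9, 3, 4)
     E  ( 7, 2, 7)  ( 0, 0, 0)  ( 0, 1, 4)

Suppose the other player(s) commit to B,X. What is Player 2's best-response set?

u_2(P vs B,X) = 0
u_2(Q vs B,X) = 1
u_2(R vs B,X) = 3
max payoff 3 at {R}

P2 best: {R}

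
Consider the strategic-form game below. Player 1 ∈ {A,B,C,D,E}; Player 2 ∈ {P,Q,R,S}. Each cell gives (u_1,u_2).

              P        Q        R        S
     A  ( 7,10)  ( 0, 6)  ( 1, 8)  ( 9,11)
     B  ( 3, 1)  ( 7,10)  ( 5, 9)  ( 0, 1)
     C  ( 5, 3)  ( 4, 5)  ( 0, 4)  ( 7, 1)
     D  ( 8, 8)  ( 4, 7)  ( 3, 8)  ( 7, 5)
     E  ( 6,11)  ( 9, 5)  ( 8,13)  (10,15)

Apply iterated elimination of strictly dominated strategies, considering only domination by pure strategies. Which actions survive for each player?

Remaining: P1:{A,D,E} P2:{P,R,S}

P1 drop B (E beats it: P:6>3 Q:9>7 R:8>5 S:10>0)
P1 drop C (E beats it: P:6>5 Q:9>4 R:8>0 S:10>7)
P2 drop Q (P beats it: A:10>6 D:8>7 E:11>5)
P1→{A,D,E} P2→{P,R,S}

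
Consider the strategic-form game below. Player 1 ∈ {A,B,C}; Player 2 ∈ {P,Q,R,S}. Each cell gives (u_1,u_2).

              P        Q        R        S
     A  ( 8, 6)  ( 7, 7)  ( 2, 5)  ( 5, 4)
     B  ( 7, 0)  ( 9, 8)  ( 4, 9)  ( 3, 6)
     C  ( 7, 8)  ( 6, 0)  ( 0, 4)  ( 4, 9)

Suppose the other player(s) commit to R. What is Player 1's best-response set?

BR_1 = {B}

u_1(A vs R) = 2
u_1(B vs R) = 4
u_1(C vs R) = 0
max payoff 4 at {B}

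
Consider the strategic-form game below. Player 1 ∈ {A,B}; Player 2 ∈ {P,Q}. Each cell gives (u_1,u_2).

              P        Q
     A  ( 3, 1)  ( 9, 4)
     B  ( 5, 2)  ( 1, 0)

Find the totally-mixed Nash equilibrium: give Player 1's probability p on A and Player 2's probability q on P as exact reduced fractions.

P1 indiff ⇒ q·3+(1-q)·9 = q·5+(1-q)·1 ⇒ q(-2) = (1-q)(-8) ⇒ q = 4/5
P2 indiff ⇒ p·1+(1-p)·2 = p·4+(1-p)·0 ⇒ p(-3) = (1-p)(-2) ⇒ p = 2/5

(p,q) = (2/5, 4/5)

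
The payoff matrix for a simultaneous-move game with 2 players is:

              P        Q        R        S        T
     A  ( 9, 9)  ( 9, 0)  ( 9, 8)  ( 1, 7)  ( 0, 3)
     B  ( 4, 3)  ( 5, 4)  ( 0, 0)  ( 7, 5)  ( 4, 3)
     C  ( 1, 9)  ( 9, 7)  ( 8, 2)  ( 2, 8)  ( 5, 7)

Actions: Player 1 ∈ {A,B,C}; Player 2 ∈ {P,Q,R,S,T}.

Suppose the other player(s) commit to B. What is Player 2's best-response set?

u_2(P vs B) = 3
u_2(Q vs B) = 4
u_2(R vs B) = 0
u_2(S vs B) = 5
u_2(T vs B) = 3
max payoff 5 at {S}

argmax u_2 = {S}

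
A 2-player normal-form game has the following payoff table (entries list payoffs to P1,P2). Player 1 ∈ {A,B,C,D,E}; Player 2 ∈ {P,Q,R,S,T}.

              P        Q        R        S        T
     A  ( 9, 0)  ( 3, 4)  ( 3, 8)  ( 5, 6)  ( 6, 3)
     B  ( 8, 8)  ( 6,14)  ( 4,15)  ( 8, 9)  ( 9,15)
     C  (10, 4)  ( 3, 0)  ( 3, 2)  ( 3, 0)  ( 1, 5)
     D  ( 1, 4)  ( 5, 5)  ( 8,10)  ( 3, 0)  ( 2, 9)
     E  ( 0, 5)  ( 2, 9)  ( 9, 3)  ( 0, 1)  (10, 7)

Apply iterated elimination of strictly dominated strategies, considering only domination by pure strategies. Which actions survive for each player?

P2 drop P (T beats it: A:3>0 B:15>8 C:5>4 D:9>4 E:7>5)
P1 drop A (B beats it: Q:6>3 R:4>3 S:8>5 T:9>6)
P1 drop C (B beats it: Q:6>3 R:4>3 S:8>3 T:9>1)
P2 drop S (Q beats it: B:14>9 D:5>0 E:9>1)
P1→{B,D,E} P2→{Q,R,T}

IESDS → P1:{B,D,E} P2:{Q,R,T}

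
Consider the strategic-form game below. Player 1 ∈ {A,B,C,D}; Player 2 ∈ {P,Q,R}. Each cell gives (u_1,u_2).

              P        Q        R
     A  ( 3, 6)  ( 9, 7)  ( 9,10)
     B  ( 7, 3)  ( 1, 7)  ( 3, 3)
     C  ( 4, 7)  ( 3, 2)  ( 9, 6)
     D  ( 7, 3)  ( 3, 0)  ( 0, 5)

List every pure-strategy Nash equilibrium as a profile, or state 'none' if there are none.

NE set: (A,R)

(A,P): not NE [P1→D gives 7>3; P2→R gives 10>6]
(A,Q): not NE [P2→R gives 10>7]
(A,R): NE
(B,P): not NE [P2→Q gives 7>3]
(B,Q): not NE [P1→A gives 9>1]
(B,R): not NE [P1→C gives 9>3; P2→Q gives 7>3]
(C,P): not NE [P1→D gives 7>4]
(C,Q): not NE [P1→A gives 9>3; P2→P gives 7>2]
(C,R): not NE [P2→P gives 7>6]
(D,P): not NE [P2→R gives 5>3]
(D,Q): not NE [P1→A gives 9>3; P2→R gives 5>0]
(D,R): not NE [P1→C gives 9>0]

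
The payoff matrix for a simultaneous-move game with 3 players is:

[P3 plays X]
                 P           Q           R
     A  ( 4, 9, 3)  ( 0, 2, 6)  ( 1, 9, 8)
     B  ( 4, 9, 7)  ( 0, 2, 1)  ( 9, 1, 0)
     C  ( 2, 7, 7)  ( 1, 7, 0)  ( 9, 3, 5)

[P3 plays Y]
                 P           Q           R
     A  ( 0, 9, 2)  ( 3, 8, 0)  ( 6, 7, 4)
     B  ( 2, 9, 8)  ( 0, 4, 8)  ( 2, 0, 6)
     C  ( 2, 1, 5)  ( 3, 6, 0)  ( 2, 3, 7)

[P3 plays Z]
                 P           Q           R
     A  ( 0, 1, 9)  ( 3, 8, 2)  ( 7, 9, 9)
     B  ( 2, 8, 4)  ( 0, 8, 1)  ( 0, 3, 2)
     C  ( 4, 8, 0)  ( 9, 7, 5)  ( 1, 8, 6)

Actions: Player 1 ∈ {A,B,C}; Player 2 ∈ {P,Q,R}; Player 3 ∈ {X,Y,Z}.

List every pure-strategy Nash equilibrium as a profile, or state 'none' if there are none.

(A,P,X): not NE [P3→Z gives 9>3]
(A,P,Y): not NE [P1→C gives 2>0; P3→Z gives 9>2]
(A,P,Z): not NE [P1→C gives 4>0; P2→R gives 9>1]
(A,Q,X): not NE [P1→C gives 1>0; P2→R gives 9>2]
(A,Q,Y): not NE [P2→P gives 9>8; P3→X gives 6>0]
(A,Q,Z): not NE [P1→C gives 9>3; P2→R gives 9>8; P3→X gives 6>2]
(A,R,X): not NE [P1→C gives 9>1; P3→Z gives 9>8]
(A,R,Y): not NE [P2→P gives 9>7; P3→Z gives 9>4]
(A,R,Z): NE
(B,P,X): not NE [P3→Y gives 8>7]
(B,P,Y): NE
(B,P,Z): not NE [P1→C gives 4>2; P3→Y gives 8>4]
(B,Q,X): not NE [P1→C gives 1>0; P2→P gives 9>2; P3→Y gives 8>1]
(B,Q,Y): not NE [P1→C gives 3>0; P2→P gives 9>4]
(B,Q,Z): not NE [P1→C gives 9>0; P3→Y gives 8>1]
(B,R,X): not NE [P2→P gives 9>1; P3→Y gives 6>0]
(B,R,Y): not NE [P1→A gives 6>2; P2→P gives 9>0]
(B,R,Z): not NE [P1→A gives 7>0; P2→Q gives 8>3; P3→Y gives 6>2]
(C,P,X): not NE [P1→B gives 4>2]
(C,P,Y): not NE [P2→Q gives 6>1; P3→X gives 7>5]
(C,P,Z): not NE [P3→X gives 7>0]
(C,Q,X): not NE [P3→Z gives 5>0]
(C,Q,Y): not NE [P3→Z gives 5>0]
(C,Q,Z): not NE [P2→R gives 8>7]
(C,R,X): not NE [P2→Q gives 7>3; P3→Y gives 7>5]
(C,R,Y): not NE [P1→A gives 6>2; P2→Q gives 6>3]
(C,R,Z): not NE [P1→A gives 7>1; P3→Y gives 7>6]

NE set: (A,R,Z), (B,P,Y)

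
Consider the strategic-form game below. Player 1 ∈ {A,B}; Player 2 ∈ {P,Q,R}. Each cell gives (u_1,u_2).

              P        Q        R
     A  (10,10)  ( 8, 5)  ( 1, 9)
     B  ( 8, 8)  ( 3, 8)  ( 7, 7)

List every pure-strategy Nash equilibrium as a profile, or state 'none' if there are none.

(A,P): NE
(A,Q): not NE [P2→P gives 10>5]
(A,R): not NE [P1→B gives 7>1; P2→P gives 10>9]
(B,P): not NE [P1→A gives 10>8]
(B,Q): not NE [P1→A gives 8>3]
(B,R): not NE [P2→Q gives 8>7]

NE set: (A,P)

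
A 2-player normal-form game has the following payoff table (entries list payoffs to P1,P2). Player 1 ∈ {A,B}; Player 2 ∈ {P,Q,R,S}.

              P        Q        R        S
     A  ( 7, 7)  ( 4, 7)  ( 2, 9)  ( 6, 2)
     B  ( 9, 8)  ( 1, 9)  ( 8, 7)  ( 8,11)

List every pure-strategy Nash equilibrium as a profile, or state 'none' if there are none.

NE set: (B,S)

(A,P): not NE [P1→B gives 9>7; P2→R gives 9>7]
(A,Q): not NE [P2→R gives 9>7]
(A,R): not NE [P1→B gives 8>2]
(A,S): not NE [P1→B gives 8>6; P2→R gives 9>2]
(B,P): not NE [P2→S gives 11>8]
(B,Q): not NE [P1→A gives 4>1; P2→S gives 11>9]
(B,R): not NE [P2→S gives 11>7]
(B,S): NE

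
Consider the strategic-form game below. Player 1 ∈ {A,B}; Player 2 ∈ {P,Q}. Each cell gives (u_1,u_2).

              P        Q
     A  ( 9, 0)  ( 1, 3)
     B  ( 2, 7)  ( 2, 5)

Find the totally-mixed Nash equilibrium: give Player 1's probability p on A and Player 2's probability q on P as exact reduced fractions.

P1 indiff ⇒ q·9+(1-q)·1 = q·2+(1-q)·2 ⇒ q(7) = (1-q)(1) ⇒ q = 1/8
P2 indiff ⇒ p·0+(1-p)·7 = p·3+(1-p)·5 ⇒ p(-3) = (1-p)(-2) ⇒ p = 2/5

p=2/5, q=1/8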